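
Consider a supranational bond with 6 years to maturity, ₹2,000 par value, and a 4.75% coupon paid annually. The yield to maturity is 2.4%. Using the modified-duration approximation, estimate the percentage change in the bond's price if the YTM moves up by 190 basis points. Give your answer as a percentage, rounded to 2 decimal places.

-10.03%

Periodic yield y = 0.024. Modified duration first:
  t   CF        PV=CF/(1+0.024)^t    t·PV
  1        95.00        92.7734        92.7734
  2        95.00        90.5991       181.1981
  3        95.00        88.4756       265.4269
  4        95.00        86.4020       345.6080
  5        95.00        84.3769       421.8847
  6     2,095.00     1,817.1228    10,902.7370
  Σ                  2,259.7499    12,209.6283
P = 2,259.7499; D_Mac = 5.40309 yrs; D_mod = 5.40309/(1+0.024) = 5.27645 yrs.
ΔP/P ≈ -D_mod · Δy = -5.27645 × (+0.019) = -0.100253 = -10.0253%.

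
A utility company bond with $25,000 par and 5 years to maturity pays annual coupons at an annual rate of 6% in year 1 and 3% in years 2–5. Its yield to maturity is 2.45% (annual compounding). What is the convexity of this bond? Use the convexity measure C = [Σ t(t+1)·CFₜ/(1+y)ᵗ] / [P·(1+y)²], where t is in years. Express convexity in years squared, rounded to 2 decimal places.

25.78

With y = 0.0245:
  t   CF        PV=CF/(1+0.0245)^t    t·PV        t(t+1)·PV
  1     1,500.00     1,464.1288     1,464.1288       2,928.2577
  2       750.00       714.5578     1,429.1155       4,287.3465
  3       750.00       697.4697     2,092.4092       8,369.6370
  4       750.00       680.7904     2,723.1615      13,615.8077
  5    25,750.00    22,814.8396   114,074.1980     684,445.1878
  Σ                 26,371.7863   121,783.0131     713,646.2367
P = 26,371.7863.
Convexity = Σ t(t+1)·PV / [P·(1+y)²] = 713,646.2367 / (26,371.7863 × 1.049600) = 25.78217.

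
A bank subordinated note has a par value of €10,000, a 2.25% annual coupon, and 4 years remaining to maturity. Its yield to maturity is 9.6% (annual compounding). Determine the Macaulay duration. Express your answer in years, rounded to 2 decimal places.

Periodic yield y = 0.096. Discount each cash flow and weight by its year:
  t   CF        PV=CF/(1+0.096)^t    t·PV
  1       225.00       205.2920       205.2920
  2       225.00       187.3102       374.6204
  3       225.00       170.9035       512.7104
  4    10,225.00     7,086.3255    28,345.3022
  Σ                  7,649.8312    29,437.9249
Price P = Σ PV = 7,649.8312.
Macaulay duration = Σ(t·PV) / P = 29,437.9249 / 7,649.8312 = 3.84818 years.

3.85 years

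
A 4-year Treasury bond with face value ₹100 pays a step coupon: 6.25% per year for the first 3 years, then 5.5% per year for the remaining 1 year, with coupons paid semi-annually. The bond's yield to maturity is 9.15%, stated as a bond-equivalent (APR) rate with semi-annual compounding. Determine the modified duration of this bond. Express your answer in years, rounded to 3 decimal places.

3.418 years

Periodic yield y = 0.04575. First find Macaulay duration:
  t   CF        PV=CF/(1+0.04575)^t    t·PV
  1        3.125         2.9883         2.9883
  2        3.125         2.8576         5.7151
  3        3.125         2.7325         8.1976
  4        3.125         2.6130        10.4520
  5        3.125         2.4987        12.4934
  6        3.125         2.3894        14.3362
  7        2.750         2.0107        14.0746
  8      102.750        71.8388       574.7101
  Σ                     89.9288       642.9673
P = 89.9288; Macaulay duration = 642.9673 / 89.9288 = 7.14973 half-year periods = 3.57487 years.
Modified duration = D_Mac / (1 + y) = 3.57487 / 1.04575 = 3.41847 years.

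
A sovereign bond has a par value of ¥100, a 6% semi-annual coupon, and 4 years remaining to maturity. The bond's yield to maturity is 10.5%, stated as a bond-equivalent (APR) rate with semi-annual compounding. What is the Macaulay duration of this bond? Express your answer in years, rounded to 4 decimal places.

3.5776 years

Periodic yield y = 0.0525. Discount each cash flow and weight by its period:
  t   CF        PV=CF/(1+0.0525)^t    t·PV
  1         3.00         2.8504         2.8504
  2         3.00         2.7082         5.4164
  3         3.00         2.5731         7.7193
  4         3.00         2.4447         9.7790
  5         3.00         2.3228        11.6140
  6         3.00         2.2069        13.2416
  7         3.00         2.0968        14.6779
  8       103.00        68.4007       547.2054
  Σ                     85.6036       612.5038
Price P = Σ PV = 85.6036.
Macaulay duration = Σ(t·PV) / P = 612.5038 / 85.6036 = 7.15512 half-year periods.
In years: 7.15512 / 2 = 3.57756 years.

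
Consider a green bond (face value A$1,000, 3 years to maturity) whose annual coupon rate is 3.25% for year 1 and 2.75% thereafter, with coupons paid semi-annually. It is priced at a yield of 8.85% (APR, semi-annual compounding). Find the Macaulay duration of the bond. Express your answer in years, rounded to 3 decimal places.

2.877 years

Periodic yield y = 0.04425. Discount each cash flow and weight by its period:
  t   CF        PV=CF/(1+0.04425)^t    t·PV
  1        16.25        15.5614        15.5614
  2        16.25        14.9020        29.8040
  3        13.75        12.0751        36.2252
  4        13.75        11.5634        46.2535
  5        13.75        11.0734        55.3669
  6     1,013.75       781.8149     4,690.8896
  Σ                    846.9902     4,874.1006
Price P = Σ PV = 846.9902.
Macaulay duration = Σ(t·PV) / P = 4,874.1006 / 846.9902 = 5.75461 half-year periods.
In years: 5.75461 / 2 = 2.87731 years.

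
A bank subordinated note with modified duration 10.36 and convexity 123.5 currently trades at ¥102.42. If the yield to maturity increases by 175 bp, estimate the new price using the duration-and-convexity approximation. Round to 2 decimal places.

Duration effect: -D_mod·Δy = -10.36 × (+0.0175) = -0.181300
Convexity effect: ½·C·(Δy)² = 0.5 × 123.5 × (0.0175)² = +0.0189109375
ΔP/P ≈ -0.181300 + 0.0189109375 = -0.1623890625
New price ≈ 102.42 × (1 - 0.1623890625) = 85.78811221875.

¥85.79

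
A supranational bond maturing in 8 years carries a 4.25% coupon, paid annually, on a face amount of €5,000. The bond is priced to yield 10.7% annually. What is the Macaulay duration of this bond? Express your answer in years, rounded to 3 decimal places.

Periodic yield y = 0.107. Discount each cash flow and weight by its year:
  t   CF        PV=CF/(1+0.107)^t    t·PV
  1       212.50       191.9603       191.9603
  2       212.50       173.4058       346.8117
  3       212.50       156.6448       469.9345
  4       212.50       141.5039       566.0157
  5       212.50       127.8265       639.1324
  6       212.50       115.4711       692.8265
  7       212.50       104.3099       730.1694
  8     5,212.50     2,311.3467    18,490.7739
  Σ                  3,322.4690    22,127.6242
Price P = Σ PV = 3,322.4690.
Macaulay duration = Σ(t·PV) / P = 22,127.6242 / 3,322.4690 = 6.65999 years.

6.660 years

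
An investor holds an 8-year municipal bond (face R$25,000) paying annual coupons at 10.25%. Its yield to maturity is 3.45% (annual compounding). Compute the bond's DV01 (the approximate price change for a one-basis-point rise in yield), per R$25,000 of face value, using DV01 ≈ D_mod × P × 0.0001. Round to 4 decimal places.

Periodic yield y = 0.0345.
  t   CF        PV=CF/(1+0.0345)^t    t·PV
  1     2,562.50     2,477.0420     2,477.0420
  2     2,562.50     2,394.4341     4,788.8681
  3     2,562.50     2,314.5810     6,943.7431
  4     2,562.50     2,237.3910     8,949.5641
  5     2,562.50     2,162.7753    10,813.8764
  6     2,562.50     2,090.6479    12,543.8876
  7     2,562.50     2,020.9260    14,146.4819
  8    27,562.50    21,012.3510   168,098.8080
  Σ                 36,710.1484   228,762.2714
P = 36,710.1484; D_Mac = 6.23158 yrs; D_mod = 6.02376 yrs.
DV01 ≈ 6.02376 × 36,710.1484 × 0.0001 = 22.113318.

R$22.1133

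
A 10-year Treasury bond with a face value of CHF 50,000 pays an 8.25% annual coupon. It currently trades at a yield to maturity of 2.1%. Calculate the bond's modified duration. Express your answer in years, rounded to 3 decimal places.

Periodic yield y = 0.021. First find Macaulay duration:
  t   CF        PV=CF/(1+0.021)^t    t·PV
  1     4,125.00     4,040.1567     4,040.1567
  2     4,125.00     3,957.0585     7,914.1170
  3     4,125.00     3,875.6694    11,627.0083
  4     4,125.00     3,795.9544    15,183.8175
  5     4,125.00     3,717.8789    18,589.3946
  6     4,125.00     3,641.4093    21,848.4560
  7     4,125.00     3,566.5126    24,965.5879
  8     4,125.00     3,493.1563    27,945.2503
  9     4,125.00     3,421.3088    30,791.7792
  10   54,125.00    43,968.3824   439,683.8243
  Σ                 77,477.4873   602,589.3917
P = 77,477.4873; Macaulay duration = 602,589.3917 / 77,477.4873 = 7.77761 years.
Modified duration = D_Mac / (1 + y) = 7.77761 / 1.021 = 7.61764 years.

7.618 years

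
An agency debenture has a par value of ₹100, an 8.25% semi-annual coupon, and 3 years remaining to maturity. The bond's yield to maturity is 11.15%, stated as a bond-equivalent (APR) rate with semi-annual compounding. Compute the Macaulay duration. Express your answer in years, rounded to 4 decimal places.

Periodic yield y = 0.05575. Discount each cash flow and weight by its period:
  t   CF        PV=CF/(1+0.05575)^t    t·PV
  1        4.125         3.9072         3.9072
  2        4.125         3.7009         7.4017
  3        4.125         3.5054        10.5163
  4        4.125         3.3203        13.2813
  5        4.125         3.1450        15.7249
  6      104.125        75.1949       451.1695
  Σ                     92.7737       502.0008
Price P = Σ PV = 92.7737.
Macaulay duration = Σ(t·PV) / P = 502.0008 / 92.7737 = 5.41103 half-year periods.
In years: 5.41103 / 2 = 2.70551 years.

2.7055 years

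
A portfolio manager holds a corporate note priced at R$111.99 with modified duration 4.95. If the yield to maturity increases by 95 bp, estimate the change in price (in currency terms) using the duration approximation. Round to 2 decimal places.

Duration approximation: ΔP/P ≈ -D_mod · Δy = -4.95 × (+0.0095) = -0.047025.
ΔP ≈ 111.99 × (-0.047025) = -5.26632975.

-R$5.27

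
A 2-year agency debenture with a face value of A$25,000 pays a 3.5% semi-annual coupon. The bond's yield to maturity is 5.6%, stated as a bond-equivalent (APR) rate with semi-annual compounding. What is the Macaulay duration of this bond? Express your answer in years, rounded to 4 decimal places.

Periodic yield y = 0.028. Discount each cash flow and weight by its period:
  t   CF        PV=CF/(1+0.028)^t    t·PV
  1       437.50       425.5837       425.5837
  2       437.50       413.9919       827.9838
  3       437.50       402.7158     1,208.1475
  4    25,437.50    22,777.2856    91,109.1425
  Σ                 24,019.5770    93,570.8575
Price P = Σ PV = 24,019.5770.
Macaulay duration = Σ(t·PV) / P = 93,570.8575 / 24,019.5770 = 3.89561 half-year periods.
In years: 3.89561 / 2 = 1.94780 years.

1.9478 years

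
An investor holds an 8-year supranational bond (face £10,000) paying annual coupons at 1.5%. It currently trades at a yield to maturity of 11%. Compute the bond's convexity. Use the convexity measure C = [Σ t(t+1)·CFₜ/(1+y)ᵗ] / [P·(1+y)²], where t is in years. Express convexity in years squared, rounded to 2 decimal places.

With y = 0.11:
  t   CF        PV=CF/(1+0.11)^t    t·PV        t(t+1)·PV
  1       150.00       135.1351       135.1351         270.2703
  2       150.00       121.7434       243.4867         730.4602
  3       150.00       109.6787       329.0361       1,316.1445
  4       150.00        98.8096       395.2386       1,976.1929
  5       150.00        89.0177       445.0885       2,670.5310
  6       150.00        80.1961       481.1768       3,368.2373
  7       150.00        72.2488       505.7413       4,045.9307
  8    10,150.00     4,404.3539    35,234.8315     317,113.4835
  Σ                  5,111.1834    37,769.7347     331,491.2503
P = 5,111.1834.
Convexity = Σ t(t+1)·PV / [P·(1+y)²] = 331,491.2503 / (5,111.1834 × 1.232100) = 52.63864.

52.64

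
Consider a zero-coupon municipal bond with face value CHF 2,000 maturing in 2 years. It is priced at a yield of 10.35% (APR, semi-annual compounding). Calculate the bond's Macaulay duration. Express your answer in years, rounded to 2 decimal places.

A zero-coupon bond has a single cash flow at maturity, so its Macaulay duration equals its maturity: 2 years.
(Equivalently: 4 semi-annual periods ÷ 2 = 2 years.)

2.00 years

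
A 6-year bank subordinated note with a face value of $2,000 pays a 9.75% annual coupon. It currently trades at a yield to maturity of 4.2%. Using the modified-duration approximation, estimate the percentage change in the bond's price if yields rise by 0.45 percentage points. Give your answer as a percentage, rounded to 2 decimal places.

-2.15%

Periodic yield y = 0.042. Modified duration first:
  t   CF        PV=CF/(1+0.042)^t    t·PV
  1       195.00       187.1401       187.1401
  2       195.00       179.5970       359.1941
  3       195.00       172.3580       517.0740
  4       195.00       165.4108       661.6430
  5       195.00       158.7435       793.7176
  6     2,195.00     1,714.8582    10,289.1491
  Σ                  2,578.1076    12,807.9179
P = 2,578.1076; D_Mac = 4.96795 yrs; D_mod = 4.96795/(1+0.042) = 4.76771 yrs.
ΔP/P ≈ -D_mod · Δy = -4.76771 × (+0.0045) = -0.021455 = -2.1455%.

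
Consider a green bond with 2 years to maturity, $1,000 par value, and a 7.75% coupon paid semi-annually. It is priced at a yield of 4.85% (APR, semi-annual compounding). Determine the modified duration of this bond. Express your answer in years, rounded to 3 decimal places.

1.849 years

Periodic yield y = 0.02425. First find Macaulay duration:
  t   CF        PV=CF/(1+0.02425)^t    t·PV
  1        38.75        37.8326        37.8326
  2        38.75        36.9368        73.8737
  3        38.75        36.0623       108.1870
  4     1,038.75       943.8156     3,775.2624
  Σ                  1,054.6473     3,995.1556
P = 1,054.6473; Macaulay duration = 3,995.1556 / 1,054.6473 = 3.78814 half-year periods = 1.89407 years.
Modified duration = D_Mac / (1 + y) = 1.89407 / 1.02425 = 1.84923 years.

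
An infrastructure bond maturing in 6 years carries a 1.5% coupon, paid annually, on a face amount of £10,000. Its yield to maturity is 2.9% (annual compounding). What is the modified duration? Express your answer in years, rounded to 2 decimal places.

Periodic yield y = 0.029. First find Macaulay duration:
  t   CF        PV=CF/(1+0.029)^t    t·PV
  1       150.00       145.7726       145.7726
  2       150.00       141.6643       283.3287
  3       150.00       137.6718       413.0155
  4       150.00       133.7919       535.1675
  5       150.00       130.0213       650.1063
  6    10,150.00     8,550.1512    51,300.9071
  Σ                  9,239.0731    53,328.2977
P = 9,239.0731; Macaulay duration = 53,328.2977 / 9,239.0731 = 5.77204 years.
Modified duration = D_Mac / (1 + y) = 5.77204 / 1.029 = 5.60937 years.

5.61 years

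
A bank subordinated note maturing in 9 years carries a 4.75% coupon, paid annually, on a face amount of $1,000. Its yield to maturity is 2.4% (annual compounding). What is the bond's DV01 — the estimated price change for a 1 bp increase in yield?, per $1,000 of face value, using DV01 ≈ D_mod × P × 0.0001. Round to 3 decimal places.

Periodic yield y = 0.024.
  t   CF        PV=CF/(1+0.024)^t    t·PV
  1        47.50        46.3867        46.3867
  2        47.50        45.2995        90.5991
  3        47.50        44.2378       132.7135
  4        47.50        43.2010       172.8040
  5        47.50        42.1885       210.9424
  6        47.50        41.1997       247.1981
  7        47.50        40.2341       281.6385
  8        47.50        39.2911       314.3286
  9     1,047.50       846.1638     7,615.4739
  Σ                  1,188.2021     9,112.0846
P = 1,188.2021; D_Mac = 7.66880 yrs; D_mod = 7.48906 yrs.
DV01 ≈ 7.48906 × 1,188.2021 × 0.0001 = 0.889852.

$0.890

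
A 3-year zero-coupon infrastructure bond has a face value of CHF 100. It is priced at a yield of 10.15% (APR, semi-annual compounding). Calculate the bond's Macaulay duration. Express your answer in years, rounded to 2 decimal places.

3.00 years

A zero-coupon bond has a single cash flow at maturity, so its Macaulay duration equals its maturity: 3 years.
(Equivalently: 6 semi-annual periods ÷ 2 = 3 years.)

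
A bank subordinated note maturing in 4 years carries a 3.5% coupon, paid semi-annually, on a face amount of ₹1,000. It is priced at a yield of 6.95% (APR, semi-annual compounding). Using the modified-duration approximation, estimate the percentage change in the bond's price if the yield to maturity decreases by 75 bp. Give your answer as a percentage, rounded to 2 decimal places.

Periodic yield y = 0.03475. Modified duration first:
  t   CF        PV=CF/(1+0.03475)^t    t·PV
  1        17.50        16.9123        16.9123
  2        17.50        16.3443        32.6887
  3        17.50        15.7954        47.3863
  4        17.50        15.2650        61.0599
  5        17.50        14.7523        73.7617
  6        17.50        14.2569        85.5415
  7        17.50        13.7781        96.4468
  8     1,017.50       774.1960     6,193.5682
  Σ                    881.3004     6,607.3654
P = 881.3004; D_Mac = 7.49729 half-year periods = 3.74865 yrs; D_mod = 3.74865/(1+0.03475) = 3.62275 yrs.
ΔP/P ≈ -D_mod · Δy = -3.62275 × (-0.0075) = +0.027171 = +2.7171%.

+2.72%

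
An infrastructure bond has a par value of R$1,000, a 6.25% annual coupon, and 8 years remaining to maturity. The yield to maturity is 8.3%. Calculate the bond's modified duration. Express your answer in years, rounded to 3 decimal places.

Periodic yield y = 0.083. First find Macaulay duration:
  t   CF        PV=CF/(1+0.083)^t    t·PV
  1        62.50        57.7101        57.7101
  2        62.50        53.2872       106.5744
  3        62.50        49.2033       147.6100
  4        62.50        45.4325       181.7298
  5        62.50        41.9506       209.7528
  6        62.50        38.7355       232.4131
  7        62.50        35.7669       250.3680
  8     1,062.50       561.4373     4,491.4986
  Σ                    883.5233     5,677.6569
P = 883.5233; Macaulay duration = 5,677.6569 / 883.5233 = 6.42615 years.
Modified duration = D_Mac / (1 + y) = 6.42615 / 1.083 = 5.93366 years.

5.934 years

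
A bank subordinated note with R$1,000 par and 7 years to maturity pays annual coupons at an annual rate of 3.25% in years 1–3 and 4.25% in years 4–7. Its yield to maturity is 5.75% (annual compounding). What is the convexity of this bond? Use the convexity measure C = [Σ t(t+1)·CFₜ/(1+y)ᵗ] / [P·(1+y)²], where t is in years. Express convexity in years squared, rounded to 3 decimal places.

With y = 0.0575:
  t   CF        PV=CF/(1+0.0575)^t    t·PV        t(t+1)·PV
  1        32.50        30.7329        30.7329          61.4657
  2        32.50        29.0618        58.1236         174.3708
  3        32.50        27.4816        82.4448         329.7794
  4        42.50        33.9834       135.9338         679.6689
  5        42.50        32.1356       160.6782         964.0694
  6        42.50        30.3883       182.3299       1,276.3094
  7     1,042.50       704.8771     4,934.1400      39,473.1203
  Σ                    888.6608     5,584.3833      42,958.7840
P = 888.6608.
Convexity = Σ t(t+1)·PV / [P·(1+y)²] = 42,958.7840 / (888.6608 × 1.118306) = 43.22701.

43.227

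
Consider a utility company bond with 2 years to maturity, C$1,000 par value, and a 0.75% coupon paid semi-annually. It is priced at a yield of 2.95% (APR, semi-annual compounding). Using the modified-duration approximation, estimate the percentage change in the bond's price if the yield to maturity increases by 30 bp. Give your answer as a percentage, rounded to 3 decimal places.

Periodic yield y = 0.01475. Modified duration first:
  t   CF        PV=CF/(1+0.01475)^t    t·PV
  1         3.75         3.6955         3.6955
  2         3.75         3.6418         7.2836
  3         3.75         3.5888        10.7665
  4     1,003.75       946.6497     3,786.5989
  Σ                    957.5758     3,808.3445
P = 957.5758; D_Mac = 3.97707 half-year periods = 1.98853 yrs; D_mod = 1.98853/(1+0.01475) = 1.95963 yrs.
ΔP/P ≈ -D_mod · Δy = -1.95963 × (+0.003) = -0.005879 = -0.5879%.

-0.588%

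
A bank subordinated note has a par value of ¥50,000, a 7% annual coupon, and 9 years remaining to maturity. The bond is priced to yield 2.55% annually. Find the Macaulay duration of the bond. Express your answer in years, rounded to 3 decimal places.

7.286 years

Periodic yield y = 0.0255. Discount each cash flow and weight by its year:
  t   CF        PV=CF/(1+0.0255)^t    t·PV
  1     3,500.00     3,412.9693     3,412.9693
  2     3,500.00     3,328.1027     6,656.2053
  3     3,500.00     3,245.3463     9,736.0390
  4     3,500.00     3,164.6478    12,658.5913
  5     3,500.00     3,085.9559    15,429.7797
  6     3,500.00     3,009.2208    18,055.3248
  7     3,500.00     2,934.3938    20,540.7564
  8     3,500.00     2,861.4274    22,891.4189
  9    53,500.00    42,651.3517   383,862.1656
  Σ                 67,693.4157   493,243.2503
Price P = Σ PV = 67,693.4157.
Macaulay duration = Σ(t·PV) / P = 493,243.2503 / 67,693.4157 = 7.28643 years.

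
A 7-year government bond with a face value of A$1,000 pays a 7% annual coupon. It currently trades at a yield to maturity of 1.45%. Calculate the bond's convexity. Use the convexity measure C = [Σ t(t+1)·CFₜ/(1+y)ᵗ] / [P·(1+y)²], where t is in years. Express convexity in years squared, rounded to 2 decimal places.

43.71

With y = 0.0145:
  t   CF        PV=CF/(1+0.0145)^t    t·PV        t(t+1)·PV
  1        70.00        68.9995        68.9995         137.9990
  2        70.00        68.0133       136.0266         408.0799
  3        70.00        67.0412       201.1236         804.4946
  4        70.00        66.0830       264.3321       1,321.6603
  5        70.00        65.1385       325.6925       1,954.1551
  6        70.00        64.2075       385.2450       2,696.7148
  7     1,070.00       967.4297     6,772.0079      54,176.0635
  Σ                  1,366.9128     8,153.4273      61,499.1672
P = 1,366.9128.
Convexity = Σ t(t+1)·PV / [P·(1+y)²] = 61,499.1672 / (1,366.9128 × 1.029210) = 43.71438.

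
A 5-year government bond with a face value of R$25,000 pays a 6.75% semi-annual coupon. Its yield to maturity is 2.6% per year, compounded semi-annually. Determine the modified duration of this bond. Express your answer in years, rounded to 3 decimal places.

Periodic yield y = 0.013. First find Macaulay duration:
  t   CF        PV=CF/(1+0.013)^t    t·PV
  1       843.75       832.9220       832.9220
  2       843.75       822.2330     1,644.4660
  3       843.75       811.6811     2,435.0434
  4       843.75       801.2647     3,205.0588
  5       843.75       790.9819     3,954.9096
  6       843.75       780.8311     4,684.9867
  7       843.75       770.8106     5,395.6741
  8       843.75       760.9186     6,087.3491
  9       843.75       751.1536     6,760.3828
  10   25,843.75    22,712.2980   227,122.9799
  Σ                 29,835.0947   262,123.7724
P = 29,835.0947; Macaulay duration = 262,123.7724 / 29,835.0947 = 8.78575 half-year periods = 4.39288 years.
Modified duration = D_Mac / (1 + y) = 4.39288 / 1.013 = 4.33650 years.

4.337 years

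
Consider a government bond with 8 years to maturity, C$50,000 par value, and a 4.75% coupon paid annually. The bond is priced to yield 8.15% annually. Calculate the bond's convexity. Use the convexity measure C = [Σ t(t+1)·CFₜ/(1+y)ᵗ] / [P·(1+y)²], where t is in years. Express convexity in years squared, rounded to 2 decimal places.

With y = 0.0815:
  t   CF        PV=CF/(1+0.0815)^t    t·PV        t(t+1)·PV
  1     2,375.00     2,196.0240     2,196.0240       4,392.0481
  2     2,375.00     2,030.5354     4,061.0708      12,183.2124
  3     2,375.00     1,877.5177     5,632.5531      22,530.2125
  4     2,375.00     1,736.0312     6,944.1247      34,720.6234
  5     2,375.00     1,605.2068     8,026.0341      48,156.2045
  6     2,375.00     1,484.2412     8,905.4470      62,338.1288
  7     2,375.00     1,372.3913     9,606.7389      76,853.9113
  8    52,375.00    27,984.1323   223,873.0586   2,014,857.5276
  Σ                 40,286.0799   269,245.0512   2,276,031.8686
P = 40,286.0799.
Convexity = Σ t(t+1)·PV / [P·(1+y)²] = 2,276,031.8686 / (40,286.0799 × 1.169642) = 48.30257.

48.30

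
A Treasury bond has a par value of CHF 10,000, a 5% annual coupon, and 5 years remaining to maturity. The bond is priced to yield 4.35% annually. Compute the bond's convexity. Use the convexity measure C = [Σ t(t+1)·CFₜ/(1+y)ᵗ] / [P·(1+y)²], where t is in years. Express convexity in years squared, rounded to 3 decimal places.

With y = 0.0435:
  t   CF        PV=CF/(1+0.0435)^t    t·PV        t(t+1)·PV
  1       500.00       479.1567       479.1567         958.3134
  2       500.00       459.1823       918.3645       2,755.0935
  3       500.00       440.0405     1,320.1215       5,280.4859
  4       500.00       421.6967     1,686.7868       8,433.9338
  5    10,500.00     8,486.4691    42,432.3453     254,594.0717
  Σ                 10,286.5452    46,836.7747     272,021.8983
P = 10,286.5452.
Convexity = Σ t(t+1)·PV / [P·(1+y)²] = 272,021.8983 / (10,286.5452 × 1.088892) = 24.28563.

24.286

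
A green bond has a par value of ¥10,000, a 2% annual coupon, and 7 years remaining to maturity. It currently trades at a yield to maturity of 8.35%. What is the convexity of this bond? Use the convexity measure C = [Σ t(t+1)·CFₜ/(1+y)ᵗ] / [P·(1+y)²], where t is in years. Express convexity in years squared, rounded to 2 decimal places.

43.17

With y = 0.0835:
  t   CF        PV=CF/(1+0.0835)^t    t·PV        t(t+1)·PV
  1       200.00       184.5870       184.5870         369.1740
  2       200.00       170.3618       340.7236       1,022.1707
  3       200.00       157.2328       471.6985       1,886.7940
  4       200.00       145.1157       580.4627       2,902.3135
  5       200.00       133.9323       669.6616       4,017.9698
  6       200.00       123.6108       741.6649       5,191.6546
  7    10,200.00     5,818.3221    40,728.2549     325,826.0393
  Σ                  6,733.1626    43,717.0533     341,216.1159
P = 6,733.1626.
Convexity = Σ t(t+1)·PV / [P·(1+y)²] = 341,216.1159 / (6,733.1626 × 1.173972) = 43.16707.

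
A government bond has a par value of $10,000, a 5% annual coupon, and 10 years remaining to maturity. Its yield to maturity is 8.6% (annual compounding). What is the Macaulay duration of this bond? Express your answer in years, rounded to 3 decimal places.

7.791 years

Periodic yield y = 0.086. Discount each cash flow and weight by its year:
  t   CF        PV=CF/(1+0.086)^t    t·PV
  1       500.00       460.4052       460.4052
  2       500.00       423.9458       847.8916
  3       500.00       390.3737     1,171.1210
  4       500.00       359.4601     1,437.8404
  5       500.00       330.9946     1,654.9729
  6       500.00       304.7832     1,828.6993
  7       500.00       280.6475     1,964.5327
  8       500.00       258.4231     2,067.3851
  9       500.00       237.9587     2,141.6282
  10   10,500.00     4,601.4112    46,014.1121
  Σ                  7,648.4031    59,588.5887
Price P = Σ PV = 7,648.4031.
Macaulay duration = Σ(t·PV) / P = 59,588.5887 / 7,648.4031 = 7.79098 years.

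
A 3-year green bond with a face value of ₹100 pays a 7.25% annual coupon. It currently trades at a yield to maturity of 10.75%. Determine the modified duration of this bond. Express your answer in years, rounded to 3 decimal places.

2.521 years

Periodic yield y = 0.1075. First find Macaulay duration:
  t   CF        PV=CF/(1+0.1075)^t    t·PV
  1         7.25         6.5463         6.5463
  2         7.25         5.9109        11.8217
  3       107.25        78.9525       236.8576
  Σ                     91.4097       255.2256
P = 91.4097; Macaulay duration = 255.2256 / 91.4097 = 2.79211 years.
Modified duration = D_Mac / (1 + y) = 2.79211 / 1.1075 = 2.52109 years.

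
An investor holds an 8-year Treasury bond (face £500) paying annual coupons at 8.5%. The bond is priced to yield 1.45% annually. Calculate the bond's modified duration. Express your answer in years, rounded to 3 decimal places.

6.416 years

Periodic yield y = 0.0145. First find Macaulay duration:
  t   CF        PV=CF/(1+0.0145)^t    t·PV
  1        42.50        41.8926        41.8926
  2        42.50        41.2938        82.5876
  3        42.50        40.7036       122.1108
  4        42.50        40.1218       160.4873
  5        42.50        39.5484       197.7419
  6        42.50        38.9831       233.8987
  7        42.50        38.4259       268.9816
  8       542.50       483.4854     3,867.8829
  Σ                    764.4546     4,975.5834
P = 764.4546; Macaulay duration = 4,975.5834 / 764.4546 = 6.50867 years.
Modified duration = D_Mac / (1 + y) = 6.50867 / 1.0145 = 6.41564 years.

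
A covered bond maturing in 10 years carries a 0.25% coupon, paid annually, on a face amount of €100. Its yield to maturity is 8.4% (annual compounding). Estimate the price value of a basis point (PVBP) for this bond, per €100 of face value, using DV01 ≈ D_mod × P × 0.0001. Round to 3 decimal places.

Periodic yield y = 0.084.
  t   CF        PV=CF/(1+0.084)^t    t·PV
  1         0.25         0.2306         0.2306
  2         0.25         0.2128         0.4255
  3         0.25         0.1963         0.5888
  4         0.25         0.1811         0.7242
  5         0.25         0.1670         0.8351
  6         0.25         0.1541         0.9245
  7         0.25         0.1421         0.9950
  8         0.25         0.1311         1.0490
  9         0.25         0.1210         1.0887
  10      100.25        44.7498       447.4985
  Σ                     46.2859       454.3601
P = 46.2859; D_Mac = 9.81638 yrs; D_mod = 9.05570 yrs.
DV01 ≈ 9.05570 × 46.2859 × 0.0001 = 0.041915.

€0.042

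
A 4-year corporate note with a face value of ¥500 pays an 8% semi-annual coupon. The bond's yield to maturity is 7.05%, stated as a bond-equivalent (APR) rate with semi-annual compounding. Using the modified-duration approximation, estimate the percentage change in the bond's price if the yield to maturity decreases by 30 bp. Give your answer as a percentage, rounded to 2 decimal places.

+1.02%

Periodic yield y = 0.03525. Modified duration first:
  t   CF        PV=CF/(1+0.03525)^t    t·PV
  1        20.00        19.3190        19.3190
  2        20.00        18.6612        37.3224
  3        20.00        18.0258        54.0774
  4        20.00        17.4120        69.6481
  5        20.00        16.8191        84.0957
  6        20.00        16.2465        97.4787
  7        20.00        15.6933       109.8529
  8       520.00       394.1318     3,153.0541
  Σ                    516.3086     3,624.8482
P = 516.3086; D_Mac = 7.02070 half-year periods = 3.51035 yrs; D_mod = 3.51035/(1+0.03525) = 3.39082 yrs.
ΔP/P ≈ -D_mod · Δy = -3.39082 × (-0.003) = +0.010172 = +1.0172%.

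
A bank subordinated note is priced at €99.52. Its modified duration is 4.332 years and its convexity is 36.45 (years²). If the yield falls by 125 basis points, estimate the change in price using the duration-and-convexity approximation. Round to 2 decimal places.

Duration effect: -D_mod·Δy = -4.332 × (-0.0125) = +0.054150
Convexity effect: ½·C·(Δy)² = 0.5 × 36.45 × (-0.0125)² = +0.00284765625
ΔP/P ≈ +0.054150 + 0.00284765625 = +0.05699765625
ΔP ≈ 99.52 × (+0.05699765625) = +5.67240675.

+€5.67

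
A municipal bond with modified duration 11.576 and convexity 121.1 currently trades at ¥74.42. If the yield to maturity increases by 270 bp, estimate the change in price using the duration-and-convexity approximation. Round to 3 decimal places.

Duration effect: -D_mod·Δy = -11.576 × (+0.027) = -0.312552
Convexity effect: ½·C·(Δy)² = 0.5 × 121.1 × (0.027)² = +0.04414095
ΔP/P ≈ -0.312552 + 0.04414095 = -0.26841105
ΔP ≈ 74.42 × (-0.26841105) = -19.975150341.

-¥19.975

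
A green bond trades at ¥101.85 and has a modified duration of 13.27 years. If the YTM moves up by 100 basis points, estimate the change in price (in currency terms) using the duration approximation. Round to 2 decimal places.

-¥13.52

Duration approximation: ΔP/P ≈ -D_mod · Δy = -13.27 × (+0.01) = -0.132700.
ΔP ≈ 101.85 × (-0.132700) = -13.515495.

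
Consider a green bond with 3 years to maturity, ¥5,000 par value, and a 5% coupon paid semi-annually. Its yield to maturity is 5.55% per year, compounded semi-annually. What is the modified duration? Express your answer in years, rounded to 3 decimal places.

2.745 years

Periodic yield y = 0.02775. First find Macaulay duration:
  t   CF        PV=CF/(1+0.02775)^t    t·PV
  1       125.00       121.6249       121.6249
  2       125.00       118.3409       236.6819
  3       125.00       115.1457       345.4370
  4       125.00       112.0366       448.1466
  5       125.00       109.0116       545.0578
  6     5,125.00     4,348.7952    26,092.7713
  Σ                  4,924.9549    27,789.7194
P = 4,924.9549; Macaulay duration = 27,789.7194 / 4,924.9549 = 5.64263 half-year periods = 2.82132 years.
Modified duration = D_Mac / (1 + y) = 2.82132 / 1.02775 = 2.74514 years.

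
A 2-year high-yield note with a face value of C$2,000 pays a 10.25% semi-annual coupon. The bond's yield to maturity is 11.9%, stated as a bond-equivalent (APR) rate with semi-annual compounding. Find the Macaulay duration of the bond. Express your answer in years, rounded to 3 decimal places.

Periodic yield y = 0.0595. Discount each cash flow and weight by its period:
  t   CF        PV=CF/(1+0.0595)^t    t·PV
  1       102.50        96.7437        96.7437
  2       102.50        91.3108       182.6215
  3       102.50        86.1829       258.5486
  4     2,102.50     1,668.5229     6,674.0914
  Σ                  1,942.7602     7,212.0053
Price P = Σ PV = 1,942.7602.
Macaulay duration = Σ(t·PV) / P = 7,212.0053 / 1,942.7602 = 3.71225 half-year periods.
In years: 3.71225 / 2 = 1.85612 years.

1.856 years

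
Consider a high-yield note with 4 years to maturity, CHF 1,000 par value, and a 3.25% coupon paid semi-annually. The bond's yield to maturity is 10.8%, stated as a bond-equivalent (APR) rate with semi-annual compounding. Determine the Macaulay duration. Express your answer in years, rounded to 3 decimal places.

Periodic yield y = 0.054. Discount each cash flow and weight by its period:
  t   CF        PV=CF/(1+0.054)^t    t·PV
  1        16.25        15.4175        15.4175
  2        16.25        14.6276        29.2551
  3        16.25        13.8781        41.6344
  4        16.25        13.1671        52.6685
  5        16.25        12.4925        62.4626
  6        16.25        11.8525        71.1150
  7        16.25        11.2452        78.7167
  8     1,016.25       667.2302     5,337.8413
  Σ                    759.9107     5,689.1112
Price P = Σ PV = 759.9107.
Macaulay duration = Σ(t·PV) / P = 5,689.1112 / 759.9107 = 7.48655 half-year periods.
In years: 7.48655 / 2 = 3.74328 years.

3.743 years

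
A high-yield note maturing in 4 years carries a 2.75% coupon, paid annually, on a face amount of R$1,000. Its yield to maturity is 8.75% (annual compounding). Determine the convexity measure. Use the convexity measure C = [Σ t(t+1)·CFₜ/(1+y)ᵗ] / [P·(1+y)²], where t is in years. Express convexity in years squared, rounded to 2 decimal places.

15.91

With y = 0.0875:
  t   CF        PV=CF/(1+0.0875)^t    t·PV        t(t+1)·PV
  1        27.50        25.2874        25.2874          50.5747
  2        27.50        23.2527        46.5055         139.5164
  3        27.50        21.3818        64.1455         256.5820
  4     1,027.50       734.6234     2,938.4937      14,692.4683
  Σ                    804.5453     3,074.4320      15,139.1415
P = 804.5453.
Convexity = Σ t(t+1)·PV / [P·(1+y)²] = 15,139.1415 / (804.5453 × 1.182656) = 15.91081.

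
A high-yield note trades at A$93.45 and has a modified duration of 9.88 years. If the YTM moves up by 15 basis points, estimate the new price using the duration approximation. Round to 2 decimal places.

Duration approximation: ΔP/P ≈ -D_mod · Δy = -9.88 × (+0.0015) = -0.014820.
New price ≈ 93.45 × (1 - 0.014820) = 92.065071.

A$92.07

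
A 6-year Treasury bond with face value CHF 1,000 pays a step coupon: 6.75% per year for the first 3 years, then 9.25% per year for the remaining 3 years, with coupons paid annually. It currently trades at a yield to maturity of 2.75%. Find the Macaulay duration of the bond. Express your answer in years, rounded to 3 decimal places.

Periodic yield y = 0.0275. Discount each cash flow and weight by its year:
  t   CF        PV=CF/(1+0.0275)^t    t·PV
  1        67.50        65.6934        65.6934
  2        67.50        63.9352       127.8704
  3        67.50        62.2241       186.6722
  4        92.50        82.9878       331.9513
  5        92.50        80.7667       403.8337
  6     1,092.50       928.3900     5,570.3401
  Σ                  1,283.9973     6,686.3612
Price P = Σ PV = 1,283.9973.
Macaulay duration = Σ(t·PV) / P = 6,686.3612 / 1,283.9973 = 5.20746 years.

5.207 years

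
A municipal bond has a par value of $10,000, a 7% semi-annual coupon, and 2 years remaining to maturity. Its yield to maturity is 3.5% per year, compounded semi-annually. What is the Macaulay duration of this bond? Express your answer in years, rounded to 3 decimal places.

Periodic yield y = 0.0175. Discount each cash flow and weight by its period:
  t   CF        PV=CF/(1+0.0175)^t    t·PV
  1       350.00       343.9803       343.9803
  2       350.00       338.0642       676.1284
  3       350.00       332.2498       996.7495
  4    10,350.00     9,656.1205    38,624.4821
  Σ                 10,670.4149    40,641.3405
Price P = Σ PV = 10,670.4149.
Macaulay duration = Σ(t·PV) / P = 40,641.3405 / 10,670.4149 = 3.80879 half-year periods.
In years: 3.80879 / 2 = 1.90439 years.

1.904 years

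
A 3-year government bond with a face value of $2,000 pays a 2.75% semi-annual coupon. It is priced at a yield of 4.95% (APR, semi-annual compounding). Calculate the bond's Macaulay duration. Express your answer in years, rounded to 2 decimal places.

2.90 years

Periodic yield y = 0.02475. Discount each cash flow and weight by its period:
  t   CF        PV=CF/(1+0.02475)^t    t·PV
  1        27.50        26.8358        26.8358
  2        27.50        26.1877        52.3753
  3        27.50        25.5552        76.6655
  4        27.50        24.9380        99.7519
  5        27.50        24.3357       121.6783
  6     2,027.50     1,750.8676    10,505.2055
  Σ                  1,878.7199    10,882.5123
Price P = Σ PV = 1,878.7199.
Macaulay duration = Σ(t·PV) / P = 10,882.5123 / 1,878.7199 = 5.79251 half-year periods.
In years: 5.79251 / 2 = 2.89626 years.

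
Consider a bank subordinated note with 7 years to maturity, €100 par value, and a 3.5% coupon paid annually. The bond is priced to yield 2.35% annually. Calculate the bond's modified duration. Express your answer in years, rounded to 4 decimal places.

Periodic yield y = 0.0235. First find Macaulay duration:
  t   CF        PV=CF/(1+0.0235)^t    t·PV
  1         3.50         3.4196         3.4196
  2         3.50         3.3411         6.6822
  3         3.50         3.2644         9.7932
  4         3.50         3.1895        12.7578
  5         3.50         3.1162        15.5811
  6         3.50         3.0447        18.2681
  7       103.50        87.9681       615.7770
  Σ                    107.3437       682.2791
P = 107.3437; Macaulay duration = 682.2791 / 107.3437 = 6.35603 years.
Modified duration = D_Mac / (1 + y) = 6.35603 / 1.0235 = 6.21009 years.

6.2101 years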